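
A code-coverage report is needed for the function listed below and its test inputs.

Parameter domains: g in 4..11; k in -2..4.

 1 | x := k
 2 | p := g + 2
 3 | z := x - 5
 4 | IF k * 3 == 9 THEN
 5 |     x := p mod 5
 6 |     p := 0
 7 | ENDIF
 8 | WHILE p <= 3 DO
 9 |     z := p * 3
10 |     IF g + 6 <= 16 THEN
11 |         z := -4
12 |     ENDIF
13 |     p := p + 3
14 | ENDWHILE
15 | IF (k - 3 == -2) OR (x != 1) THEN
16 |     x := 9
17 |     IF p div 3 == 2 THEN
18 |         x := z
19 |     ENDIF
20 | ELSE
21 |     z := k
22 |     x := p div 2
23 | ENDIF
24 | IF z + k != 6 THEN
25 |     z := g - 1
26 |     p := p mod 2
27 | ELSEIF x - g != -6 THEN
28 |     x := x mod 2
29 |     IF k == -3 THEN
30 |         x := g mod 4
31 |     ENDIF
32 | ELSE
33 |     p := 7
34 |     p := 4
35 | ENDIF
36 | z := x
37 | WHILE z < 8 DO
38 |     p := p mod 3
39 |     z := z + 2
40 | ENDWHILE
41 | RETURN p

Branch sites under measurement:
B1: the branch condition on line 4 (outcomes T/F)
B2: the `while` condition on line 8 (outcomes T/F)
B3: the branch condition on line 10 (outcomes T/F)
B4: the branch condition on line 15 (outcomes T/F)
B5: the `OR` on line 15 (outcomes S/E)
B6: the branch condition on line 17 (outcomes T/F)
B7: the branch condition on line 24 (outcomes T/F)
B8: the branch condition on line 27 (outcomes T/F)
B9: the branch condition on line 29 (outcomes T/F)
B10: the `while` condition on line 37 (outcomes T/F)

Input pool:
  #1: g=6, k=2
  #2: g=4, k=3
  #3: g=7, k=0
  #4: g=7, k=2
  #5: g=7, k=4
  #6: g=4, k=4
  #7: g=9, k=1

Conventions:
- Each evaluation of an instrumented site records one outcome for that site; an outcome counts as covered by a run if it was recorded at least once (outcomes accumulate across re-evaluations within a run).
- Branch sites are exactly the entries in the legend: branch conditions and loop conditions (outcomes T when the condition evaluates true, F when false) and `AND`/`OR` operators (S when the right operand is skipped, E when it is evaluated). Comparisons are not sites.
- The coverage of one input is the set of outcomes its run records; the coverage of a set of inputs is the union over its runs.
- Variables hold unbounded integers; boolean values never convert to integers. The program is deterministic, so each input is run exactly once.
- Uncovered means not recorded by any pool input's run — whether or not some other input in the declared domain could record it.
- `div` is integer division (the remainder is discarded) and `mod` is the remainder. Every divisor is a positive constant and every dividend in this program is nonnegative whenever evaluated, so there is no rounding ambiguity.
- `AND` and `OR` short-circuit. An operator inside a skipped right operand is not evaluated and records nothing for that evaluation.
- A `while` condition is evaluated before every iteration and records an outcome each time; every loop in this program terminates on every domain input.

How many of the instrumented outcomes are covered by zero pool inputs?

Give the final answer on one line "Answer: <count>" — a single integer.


input #1 (g=6, k=2): events B1->F, B2->F, B5->E, B4->T, B6->T, B7->T, B10->T, B10->T, B10->T, B10->T, B10->T, B10->T, B10->F; covers B1=F, B2=F, B4=T, B5=E, B6=T, B7=T, B10=T, B10=F
input #2 (g=4, k=3): events B1->T, B2->T, B3->T, B2->T, B3->T, B2->F, B5->E, B4->F, B7->F, B8->T, B9->F, B10->T, B10->T, B10->T, ...; covers B1=T, B2=T, B2=F, B3=T, B4=F, B5=E, B7=F, B8=T, B9=F, B10=T, B10=F
input #3 (g=7, k=0): events B1->F, B2->F, B5->E, B4->T, B6->F, B7->T, B10->F; covers B1=F, B2=F, B4=T, B5=E, B6=F, B7=T, B10=F
input #4 (g=7, k=2): events B1->F, B2->F, B5->E, B4->T, B6->F, B7->T, B10->F; covers B1=F, B2=F, B4=T, B5=E, B6=F, B7=T, B10=F
input #5 (g=7, k=4): events B1->F, B2->F, B5->E, B4->T, B6->F, B7->T, B10->F; covers B1=F, B2=F, B4=T, B5=E, B6=F, B7=T, B10=F
input #6 (g=4, k=4): events B1->F, B2->F, B5->E, B4->T, B6->T, B7->T, B10->T, B10->T, B10->T, B10->T, B10->T, B10->F; covers B1=F, B2=F, B4=T, B5=E, B6=T, B7=T, B10=T, B10=F
input #7 (g=9, k=1): events B1->F, B2->F, B5->S, B4->T, B6->F, B7->T, B10->F; covers B1=F, B2=F, B4=T, B5=S, B6=F, B7=T, B10=F
union over the pool: B1=T, B1=F, B2=T, B2=F, B3=T, B4=T, B4=F, B5=S, B5=E, B6=T, B6=F, B7=T, B7=F, B8=T, B9=F, B10=T, B10=F
uncovered (3 of 20): B3=F, B8=F, B9=T
Answer: 3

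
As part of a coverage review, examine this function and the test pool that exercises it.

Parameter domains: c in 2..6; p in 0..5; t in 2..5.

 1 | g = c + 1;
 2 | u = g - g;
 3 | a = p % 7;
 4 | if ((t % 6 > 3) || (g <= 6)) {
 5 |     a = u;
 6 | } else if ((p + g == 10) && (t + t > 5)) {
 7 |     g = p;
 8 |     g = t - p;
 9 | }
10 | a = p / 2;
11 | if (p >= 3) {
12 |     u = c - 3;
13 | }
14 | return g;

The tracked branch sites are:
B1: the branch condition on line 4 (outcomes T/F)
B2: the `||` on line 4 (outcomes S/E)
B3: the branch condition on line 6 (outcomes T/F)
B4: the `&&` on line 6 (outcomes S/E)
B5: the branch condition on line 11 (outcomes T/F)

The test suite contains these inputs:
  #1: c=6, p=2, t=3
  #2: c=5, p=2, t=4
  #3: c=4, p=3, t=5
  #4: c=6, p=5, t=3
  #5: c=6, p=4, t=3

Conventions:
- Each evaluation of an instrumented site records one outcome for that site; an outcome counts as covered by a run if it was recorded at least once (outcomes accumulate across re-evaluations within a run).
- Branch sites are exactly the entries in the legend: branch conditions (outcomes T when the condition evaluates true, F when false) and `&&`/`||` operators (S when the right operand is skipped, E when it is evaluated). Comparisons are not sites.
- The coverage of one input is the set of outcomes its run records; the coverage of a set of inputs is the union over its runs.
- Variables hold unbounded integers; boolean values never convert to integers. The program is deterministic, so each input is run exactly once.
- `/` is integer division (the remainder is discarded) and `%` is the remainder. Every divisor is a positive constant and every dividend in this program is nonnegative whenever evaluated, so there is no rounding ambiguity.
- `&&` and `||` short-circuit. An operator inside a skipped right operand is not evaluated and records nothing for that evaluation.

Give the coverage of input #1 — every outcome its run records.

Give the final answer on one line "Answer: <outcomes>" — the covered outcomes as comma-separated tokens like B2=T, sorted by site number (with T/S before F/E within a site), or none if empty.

Simulating input #1 (c=6, p=2, t=3) step by step:
  B2->E, B1->F, B4->S, B3->F, B5->F
as a set, this run covers: B1=F, B2=E, B3=F, B4=S, B5=F

Answer: B1=F, B2=E, B3=F, B4=S, B5=F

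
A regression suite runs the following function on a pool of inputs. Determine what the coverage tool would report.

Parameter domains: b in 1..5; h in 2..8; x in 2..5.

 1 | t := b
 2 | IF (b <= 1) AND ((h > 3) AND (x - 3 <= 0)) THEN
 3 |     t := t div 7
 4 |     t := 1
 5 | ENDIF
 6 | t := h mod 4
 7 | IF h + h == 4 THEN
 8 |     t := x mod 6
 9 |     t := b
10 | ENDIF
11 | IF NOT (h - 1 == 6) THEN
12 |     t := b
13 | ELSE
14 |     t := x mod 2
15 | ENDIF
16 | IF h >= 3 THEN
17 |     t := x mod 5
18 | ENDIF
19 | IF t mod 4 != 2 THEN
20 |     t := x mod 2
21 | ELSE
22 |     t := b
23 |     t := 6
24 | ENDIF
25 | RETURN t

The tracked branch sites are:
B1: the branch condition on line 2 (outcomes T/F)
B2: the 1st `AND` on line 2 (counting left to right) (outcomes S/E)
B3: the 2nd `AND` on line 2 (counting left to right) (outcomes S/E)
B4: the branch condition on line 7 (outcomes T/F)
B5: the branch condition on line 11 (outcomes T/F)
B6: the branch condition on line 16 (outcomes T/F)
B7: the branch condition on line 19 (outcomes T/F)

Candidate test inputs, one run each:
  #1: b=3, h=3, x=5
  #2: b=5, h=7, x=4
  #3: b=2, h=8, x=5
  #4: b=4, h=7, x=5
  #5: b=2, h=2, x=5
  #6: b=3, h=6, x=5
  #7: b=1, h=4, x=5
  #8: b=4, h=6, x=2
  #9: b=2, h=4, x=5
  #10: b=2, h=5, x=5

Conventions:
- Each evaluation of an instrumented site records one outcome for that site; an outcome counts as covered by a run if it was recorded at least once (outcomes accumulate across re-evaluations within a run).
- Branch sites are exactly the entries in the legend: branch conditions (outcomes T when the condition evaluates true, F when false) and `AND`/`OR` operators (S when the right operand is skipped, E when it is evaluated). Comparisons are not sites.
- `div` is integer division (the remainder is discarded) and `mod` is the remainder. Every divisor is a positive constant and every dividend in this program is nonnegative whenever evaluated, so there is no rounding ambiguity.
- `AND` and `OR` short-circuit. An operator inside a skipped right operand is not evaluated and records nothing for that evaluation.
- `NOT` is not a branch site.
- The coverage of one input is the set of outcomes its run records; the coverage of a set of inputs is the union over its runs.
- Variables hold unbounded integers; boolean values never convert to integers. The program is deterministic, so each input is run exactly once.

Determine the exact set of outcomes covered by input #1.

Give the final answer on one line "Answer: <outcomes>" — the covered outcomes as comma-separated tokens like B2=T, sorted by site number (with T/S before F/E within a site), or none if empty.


Tracing the run of input #1 (b=3, h=3, x=5):
  B2->S, B1->F, B4->F, B5->T, B6->T, B7->T
as a set, this run covers: B1=F, B2=S, B4=F, B5=T, B6=T, B7=T
Answer: B1=F, B2=S, B4=F, B5=T, B6=T, B7=T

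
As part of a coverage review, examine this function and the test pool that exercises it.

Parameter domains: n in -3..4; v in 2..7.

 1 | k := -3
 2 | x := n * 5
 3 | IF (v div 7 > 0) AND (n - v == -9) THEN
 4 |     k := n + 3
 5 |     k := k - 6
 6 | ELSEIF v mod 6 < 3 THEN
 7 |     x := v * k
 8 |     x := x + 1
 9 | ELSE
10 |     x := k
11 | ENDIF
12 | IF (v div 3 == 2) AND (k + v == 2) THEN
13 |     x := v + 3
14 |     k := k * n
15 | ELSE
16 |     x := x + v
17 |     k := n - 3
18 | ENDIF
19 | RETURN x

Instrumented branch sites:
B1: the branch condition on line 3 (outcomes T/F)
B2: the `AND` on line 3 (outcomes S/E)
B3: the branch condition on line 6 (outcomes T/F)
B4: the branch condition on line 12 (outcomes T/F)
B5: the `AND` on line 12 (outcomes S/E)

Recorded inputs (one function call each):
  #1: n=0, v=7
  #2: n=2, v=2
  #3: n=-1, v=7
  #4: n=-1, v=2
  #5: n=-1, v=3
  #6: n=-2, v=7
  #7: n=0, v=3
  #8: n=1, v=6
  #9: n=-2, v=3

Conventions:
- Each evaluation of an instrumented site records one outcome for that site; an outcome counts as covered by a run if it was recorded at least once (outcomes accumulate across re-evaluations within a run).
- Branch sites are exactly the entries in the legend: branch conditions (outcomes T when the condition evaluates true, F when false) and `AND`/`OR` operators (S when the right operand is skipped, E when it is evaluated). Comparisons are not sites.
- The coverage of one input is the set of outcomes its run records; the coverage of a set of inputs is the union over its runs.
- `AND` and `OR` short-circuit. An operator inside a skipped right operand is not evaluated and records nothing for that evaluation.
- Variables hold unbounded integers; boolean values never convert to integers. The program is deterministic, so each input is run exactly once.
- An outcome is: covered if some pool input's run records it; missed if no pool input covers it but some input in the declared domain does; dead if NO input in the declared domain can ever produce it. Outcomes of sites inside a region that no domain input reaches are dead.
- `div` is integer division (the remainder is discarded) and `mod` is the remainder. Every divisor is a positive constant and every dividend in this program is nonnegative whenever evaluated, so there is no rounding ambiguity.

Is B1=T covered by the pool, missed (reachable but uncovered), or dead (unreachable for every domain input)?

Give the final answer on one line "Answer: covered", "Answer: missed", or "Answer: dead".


B1=T is recorded by pool input(s) 6 -> covered
Answer: covered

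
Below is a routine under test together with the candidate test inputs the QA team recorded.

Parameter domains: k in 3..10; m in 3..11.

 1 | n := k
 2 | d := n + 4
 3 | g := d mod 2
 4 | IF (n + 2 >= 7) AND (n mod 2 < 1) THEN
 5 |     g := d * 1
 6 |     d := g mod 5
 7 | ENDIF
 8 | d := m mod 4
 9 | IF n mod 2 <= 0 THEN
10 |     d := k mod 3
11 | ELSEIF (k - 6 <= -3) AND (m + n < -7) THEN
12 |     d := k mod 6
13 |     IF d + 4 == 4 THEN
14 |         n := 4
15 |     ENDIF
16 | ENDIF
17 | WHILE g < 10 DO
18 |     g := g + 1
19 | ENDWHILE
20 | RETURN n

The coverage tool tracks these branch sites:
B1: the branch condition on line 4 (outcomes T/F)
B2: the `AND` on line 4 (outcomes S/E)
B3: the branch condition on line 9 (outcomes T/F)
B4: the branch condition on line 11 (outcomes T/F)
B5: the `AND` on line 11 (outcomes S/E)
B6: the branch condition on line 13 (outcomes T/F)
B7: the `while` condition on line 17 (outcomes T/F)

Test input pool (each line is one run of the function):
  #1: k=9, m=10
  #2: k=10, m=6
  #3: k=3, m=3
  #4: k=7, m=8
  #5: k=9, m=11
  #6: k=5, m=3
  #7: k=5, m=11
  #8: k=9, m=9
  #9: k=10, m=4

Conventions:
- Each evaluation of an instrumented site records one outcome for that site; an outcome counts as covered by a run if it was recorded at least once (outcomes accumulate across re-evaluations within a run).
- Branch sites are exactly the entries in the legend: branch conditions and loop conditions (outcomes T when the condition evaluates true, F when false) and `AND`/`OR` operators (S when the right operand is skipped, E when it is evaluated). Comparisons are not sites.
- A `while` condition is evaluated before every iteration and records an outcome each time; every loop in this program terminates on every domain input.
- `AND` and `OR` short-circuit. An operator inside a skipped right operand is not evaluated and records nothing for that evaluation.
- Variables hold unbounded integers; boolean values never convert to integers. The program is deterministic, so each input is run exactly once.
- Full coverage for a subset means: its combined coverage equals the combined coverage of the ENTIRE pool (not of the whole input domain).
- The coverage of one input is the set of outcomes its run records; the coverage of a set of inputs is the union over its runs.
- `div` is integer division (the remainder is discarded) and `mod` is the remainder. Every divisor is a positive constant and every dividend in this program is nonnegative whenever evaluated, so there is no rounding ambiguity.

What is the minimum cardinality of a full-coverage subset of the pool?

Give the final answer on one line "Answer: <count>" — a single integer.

#1 (k=9, m=10) -> B2->E, B1->F, B3->F, B5->S, B4->F, B7->T, B7->T, B7->T, B7->T, B7->T, B7->T, B7->T, B7->T, B7->T, ...; covered: B1=F, B2=E, B3=F, B4=F, B5=S, B7=T, B7=F
#2 (k=10, m=6) -> B2->E, B1->T, B3->T, B7->F; covered: B1=T, B2=E, B3=T, B7=F
#3 (k=3, m=3) -> B2->S, B1->F, B3->F, B5->E, B4->F, B7->T, B7->T, B7->T, B7->T, B7->T, B7->T, B7->T, B7->T, B7->T, ...; covered: B1=F, B2=S, B3=F, B4=F, B5=E, B7=T, B7=F
#4 (k=7, m=8) -> B2->E, B1->F, B3->F, B5->S, B4->F, B7->T, B7->T, B7->T, B7->T, B7->T, B7->T, B7->T, B7->T, B7->T, ...; covered: B1=F, B2=E, B3=F, B4=F, B5=S, B7=T, B7=F
#5 (k=9, m=11) -> B2->E, B1->F, B3->F, B5->S, B4->F, B7->T, B7->T, B7->T, B7->T, B7->T, B7->T, B7->T, B7->T, B7->T, ...; covered: B1=F, B2=E, B3=F, B4=F, B5=S, B7=T, B7=F
#6 (k=5, m=3) -> B2->E, B1->F, B3->F, B5->S, B4->F, B7->T, B7->T, B7->T, B7->T, B7->T, B7->T, B7->T, B7->T, B7->T, ...; covered: B1=F, B2=E, B3=F, B4=F, B5=S, B7=T, B7=F
#7 (k=5, m=11) -> B2->E, B1->F, B3->F, B5->S, B4->F, B7->T, B7->T, B7->T, B7->T, B7->T, B7->T, B7->T, B7->T, B7->T, ...; covered: B1=F, B2=E, B3=F, B4=F, B5=S, B7=T, B7=F
#8 (k=9, m=9) -> B2->E, B1->F, B3->F, B5->S, B4->F, B7->T, B7->T, B7->T, B7->T, B7->T, B7->T, B7->T, B7->T, B7->T, ...; covered: B1=F, B2=E, B3=F, B4=F, B5=S, B7=T, B7=F
#9 (k=10, m=4) -> B2->E, B1->T, B3->T, B7->F; covered: B1=T, B2=E, B3=T, B7=F
the full pool covers 11 outcomes: B1=T, B1=F, B2=S, B2=E, B3=T, B3=F, B4=F, B5=S, B5=E, B7=T, B7=F
checked all size-1 subsets: none covers 11 outcomes (max 7/11)
checked all size-2 subsets: none covers 11 outcomes (max 10/11)
the canonical winner is {1, 2, 3}: size 3, full 11-outcome coverage, earliest index list among size-3 covers

Answer: 3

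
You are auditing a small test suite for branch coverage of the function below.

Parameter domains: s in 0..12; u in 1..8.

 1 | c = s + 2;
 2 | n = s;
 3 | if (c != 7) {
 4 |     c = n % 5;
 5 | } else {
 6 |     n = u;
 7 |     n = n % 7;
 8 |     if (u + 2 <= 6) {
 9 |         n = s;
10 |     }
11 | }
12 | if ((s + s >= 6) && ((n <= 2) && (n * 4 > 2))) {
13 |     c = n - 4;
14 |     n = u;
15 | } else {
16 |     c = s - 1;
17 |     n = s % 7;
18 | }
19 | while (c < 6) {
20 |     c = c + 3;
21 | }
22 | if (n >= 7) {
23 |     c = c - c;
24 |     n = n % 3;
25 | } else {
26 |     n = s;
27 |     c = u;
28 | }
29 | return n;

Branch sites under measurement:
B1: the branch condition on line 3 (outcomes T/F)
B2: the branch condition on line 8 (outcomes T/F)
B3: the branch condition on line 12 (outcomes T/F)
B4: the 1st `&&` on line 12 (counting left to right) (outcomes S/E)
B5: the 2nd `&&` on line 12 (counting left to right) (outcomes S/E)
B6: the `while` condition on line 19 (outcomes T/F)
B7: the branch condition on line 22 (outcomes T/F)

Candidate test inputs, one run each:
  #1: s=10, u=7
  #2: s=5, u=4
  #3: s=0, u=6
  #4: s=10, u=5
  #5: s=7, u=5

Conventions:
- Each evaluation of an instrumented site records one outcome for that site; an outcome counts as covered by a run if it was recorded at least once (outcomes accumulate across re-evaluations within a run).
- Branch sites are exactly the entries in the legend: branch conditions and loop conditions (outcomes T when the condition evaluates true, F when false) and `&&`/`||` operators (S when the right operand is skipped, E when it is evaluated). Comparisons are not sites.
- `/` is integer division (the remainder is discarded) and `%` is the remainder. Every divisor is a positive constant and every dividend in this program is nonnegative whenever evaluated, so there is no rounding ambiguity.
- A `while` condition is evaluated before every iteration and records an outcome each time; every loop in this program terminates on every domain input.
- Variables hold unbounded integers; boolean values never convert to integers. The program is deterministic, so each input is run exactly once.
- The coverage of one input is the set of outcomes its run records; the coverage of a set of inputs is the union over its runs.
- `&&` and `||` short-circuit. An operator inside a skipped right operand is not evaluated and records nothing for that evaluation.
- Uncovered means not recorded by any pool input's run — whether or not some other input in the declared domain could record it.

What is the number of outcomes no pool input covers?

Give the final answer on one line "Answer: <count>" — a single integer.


#1 (s=10, u=7) -> covered: B1=T, B3=F, B4=E, B5=S, B6=F, B7=F
#2 (s=5, u=4) -> covered: B1=F, B2=T, B3=F, B4=E, B5=S, B6=T, B6=F, B7=F
#3 (s=0, u=6) -> covered: B1=T, B3=F, B4=S, B6=T, B6=F, B7=F
#4 (s=10, u=5) -> covered: B1=T, B3=F, B4=E, B5=S, B6=F, B7=F
#5 (s=7, u=5) -> covered: B1=T, B3=F, B4=E, B5=S, B6=F, B7=F
union over the pool: B1=T, B1=F, B2=T, B3=F, B4=S, B4=E, B5=S, B6=T, B6=F, B7=F
uncovered (4 of 14): B2=F, B3=T, B5=E, B7=T
Answer: 4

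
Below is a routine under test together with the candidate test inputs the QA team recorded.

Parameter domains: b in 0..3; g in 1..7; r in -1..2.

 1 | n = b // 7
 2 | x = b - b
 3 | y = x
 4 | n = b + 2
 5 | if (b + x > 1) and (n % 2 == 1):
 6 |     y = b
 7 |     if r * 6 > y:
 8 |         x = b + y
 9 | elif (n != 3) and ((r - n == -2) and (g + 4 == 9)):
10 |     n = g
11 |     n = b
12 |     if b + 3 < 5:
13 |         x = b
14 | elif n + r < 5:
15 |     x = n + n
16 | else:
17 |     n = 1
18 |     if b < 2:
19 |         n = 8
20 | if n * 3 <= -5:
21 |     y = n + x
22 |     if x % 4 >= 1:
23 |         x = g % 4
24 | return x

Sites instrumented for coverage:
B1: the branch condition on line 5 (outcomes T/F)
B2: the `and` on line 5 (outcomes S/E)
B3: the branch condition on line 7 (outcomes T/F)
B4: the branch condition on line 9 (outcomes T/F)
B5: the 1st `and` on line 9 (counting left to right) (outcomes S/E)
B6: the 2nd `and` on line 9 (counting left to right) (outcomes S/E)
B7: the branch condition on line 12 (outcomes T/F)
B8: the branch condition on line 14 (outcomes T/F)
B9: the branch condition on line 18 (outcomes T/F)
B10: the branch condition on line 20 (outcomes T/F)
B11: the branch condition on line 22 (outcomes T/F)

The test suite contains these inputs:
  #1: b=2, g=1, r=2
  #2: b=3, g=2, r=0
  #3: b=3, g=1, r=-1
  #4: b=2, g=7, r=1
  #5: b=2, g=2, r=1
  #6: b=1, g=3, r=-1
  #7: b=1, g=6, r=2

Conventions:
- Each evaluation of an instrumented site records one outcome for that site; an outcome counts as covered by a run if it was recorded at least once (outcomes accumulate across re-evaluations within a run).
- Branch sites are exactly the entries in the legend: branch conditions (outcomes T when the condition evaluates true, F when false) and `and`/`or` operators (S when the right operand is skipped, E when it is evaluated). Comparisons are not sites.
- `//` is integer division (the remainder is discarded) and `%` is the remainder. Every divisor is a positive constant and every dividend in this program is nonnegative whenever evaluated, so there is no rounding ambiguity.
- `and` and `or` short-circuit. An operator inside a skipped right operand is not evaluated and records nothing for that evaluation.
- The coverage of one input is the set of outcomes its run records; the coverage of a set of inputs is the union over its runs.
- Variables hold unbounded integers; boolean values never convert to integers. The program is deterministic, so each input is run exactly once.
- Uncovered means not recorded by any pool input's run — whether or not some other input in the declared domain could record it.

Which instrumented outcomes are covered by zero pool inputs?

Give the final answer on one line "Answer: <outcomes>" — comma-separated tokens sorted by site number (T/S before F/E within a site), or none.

run #1 (b=2, g=1, r=2) records B1=F, B2=E, B4=F, B5=E, B6=E, B8=F, B9=F, B10=F
run #2 (b=3, g=2, r=0) records B1=T, B2=E, B3=F, B10=F
run #3 (b=3, g=1, r=-1) records B1=T, B2=E, B3=F, B10=F
run #4 (b=2, g=7, r=1) records B1=F, B2=E, B4=F, B5=E, B6=S, B8=F, B9=F, B10=F
run #5 (b=2, g=2, r=1) records B1=F, B2=E, B4=F, B5=E, B6=S, B8=F, B9=F, B10=F
run #6 (b=1, g=3, r=-1) records B1=F, B2=S, B4=F, B5=S, B8=T, B10=F
run #7 (b=1, g=6, r=2) records B1=F, B2=S, B4=F, B5=S, B8=F, B9=T, B10=F
union over the pool: B1=T, B1=F, B2=S, B2=E, B3=F, B4=F, B5=S, B5=E, B6=S, B6=E, B8=T, B8=F, B9=T, B9=F, B10=F
uncovered (7 of 22): B3=T, B4=T, B7=T, B7=F, B10=T, B11=T, B11=F

Answer: B3=T, B4=T, B7=T, B7=F, B10=T, B11=T, B11=F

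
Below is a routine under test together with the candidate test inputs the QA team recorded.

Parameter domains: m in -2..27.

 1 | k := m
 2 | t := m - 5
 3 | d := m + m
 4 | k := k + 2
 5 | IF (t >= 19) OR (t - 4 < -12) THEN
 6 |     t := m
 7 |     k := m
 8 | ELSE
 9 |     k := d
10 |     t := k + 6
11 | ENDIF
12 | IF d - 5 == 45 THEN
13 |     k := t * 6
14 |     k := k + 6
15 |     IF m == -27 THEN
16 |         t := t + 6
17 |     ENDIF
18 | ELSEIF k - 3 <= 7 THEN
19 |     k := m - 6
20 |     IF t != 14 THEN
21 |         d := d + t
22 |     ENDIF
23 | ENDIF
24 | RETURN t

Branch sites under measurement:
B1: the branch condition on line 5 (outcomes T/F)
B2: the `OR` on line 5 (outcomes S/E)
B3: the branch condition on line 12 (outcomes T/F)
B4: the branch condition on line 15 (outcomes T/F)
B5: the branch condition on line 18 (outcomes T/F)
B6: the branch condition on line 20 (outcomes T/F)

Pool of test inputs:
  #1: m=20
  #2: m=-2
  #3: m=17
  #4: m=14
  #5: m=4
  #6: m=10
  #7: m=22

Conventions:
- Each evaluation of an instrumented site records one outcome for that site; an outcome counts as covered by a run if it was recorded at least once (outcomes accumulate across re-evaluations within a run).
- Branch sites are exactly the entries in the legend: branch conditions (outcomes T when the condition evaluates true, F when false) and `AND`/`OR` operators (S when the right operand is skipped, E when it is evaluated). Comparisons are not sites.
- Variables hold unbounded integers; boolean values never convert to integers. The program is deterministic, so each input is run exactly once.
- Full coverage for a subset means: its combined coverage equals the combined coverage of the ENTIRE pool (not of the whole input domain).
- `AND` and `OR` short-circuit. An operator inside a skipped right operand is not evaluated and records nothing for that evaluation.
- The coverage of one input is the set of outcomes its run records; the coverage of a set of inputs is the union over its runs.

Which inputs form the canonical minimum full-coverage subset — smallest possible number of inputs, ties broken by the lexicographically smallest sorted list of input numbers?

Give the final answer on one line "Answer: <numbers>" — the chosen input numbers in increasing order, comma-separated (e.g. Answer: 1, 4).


#1 (m=20) -> B2->E, B1->F, B3->F, B5->F; covered: B1=F, B2=E, B3=F, B5=F
#2 (m=-2) -> B2->E, B1->F, B3->F, B5->T, B6->T; covered: B1=F, B2=E, B3=F, B5=T, B6=T
#3 (m=17) -> B2->E, B1->F, B3->F, B5->F; covered: B1=F, B2=E, B3=F, B5=F
#4 (m=14) -> B2->E, B1->F, B3->F, B5->F; covered: B1=F, B2=E, B3=F, B5=F
#5 (m=4) -> B2->E, B1->F, B3->F, B5->T, B6->F; covered: B1=F, B2=E, B3=F, B5=T, B6=F
#6 (m=10) -> B2->E, B1->F, B3->F, B5->F; covered: B1=F, B2=E, B3=F, B5=F
#7 (m=22) -> B2->E, B1->F, B3->F, B5->F; covered: B1=F, B2=E, B3=F, B5=F
the full pool covers 7 outcomes: B1=F, B2=E, B3=F, B5=T, B5=F, B6=T, B6=F
size 1 is not enough: best union over all size-1 subsets is 5/7
size 2 is not enough: best union over all size-2 subsets is 6/7
size 3: inputs {1, 2, 5} cover all 7 outcomes, and no lexicographically smaller subset of this size does
Answer: 1, 2, 5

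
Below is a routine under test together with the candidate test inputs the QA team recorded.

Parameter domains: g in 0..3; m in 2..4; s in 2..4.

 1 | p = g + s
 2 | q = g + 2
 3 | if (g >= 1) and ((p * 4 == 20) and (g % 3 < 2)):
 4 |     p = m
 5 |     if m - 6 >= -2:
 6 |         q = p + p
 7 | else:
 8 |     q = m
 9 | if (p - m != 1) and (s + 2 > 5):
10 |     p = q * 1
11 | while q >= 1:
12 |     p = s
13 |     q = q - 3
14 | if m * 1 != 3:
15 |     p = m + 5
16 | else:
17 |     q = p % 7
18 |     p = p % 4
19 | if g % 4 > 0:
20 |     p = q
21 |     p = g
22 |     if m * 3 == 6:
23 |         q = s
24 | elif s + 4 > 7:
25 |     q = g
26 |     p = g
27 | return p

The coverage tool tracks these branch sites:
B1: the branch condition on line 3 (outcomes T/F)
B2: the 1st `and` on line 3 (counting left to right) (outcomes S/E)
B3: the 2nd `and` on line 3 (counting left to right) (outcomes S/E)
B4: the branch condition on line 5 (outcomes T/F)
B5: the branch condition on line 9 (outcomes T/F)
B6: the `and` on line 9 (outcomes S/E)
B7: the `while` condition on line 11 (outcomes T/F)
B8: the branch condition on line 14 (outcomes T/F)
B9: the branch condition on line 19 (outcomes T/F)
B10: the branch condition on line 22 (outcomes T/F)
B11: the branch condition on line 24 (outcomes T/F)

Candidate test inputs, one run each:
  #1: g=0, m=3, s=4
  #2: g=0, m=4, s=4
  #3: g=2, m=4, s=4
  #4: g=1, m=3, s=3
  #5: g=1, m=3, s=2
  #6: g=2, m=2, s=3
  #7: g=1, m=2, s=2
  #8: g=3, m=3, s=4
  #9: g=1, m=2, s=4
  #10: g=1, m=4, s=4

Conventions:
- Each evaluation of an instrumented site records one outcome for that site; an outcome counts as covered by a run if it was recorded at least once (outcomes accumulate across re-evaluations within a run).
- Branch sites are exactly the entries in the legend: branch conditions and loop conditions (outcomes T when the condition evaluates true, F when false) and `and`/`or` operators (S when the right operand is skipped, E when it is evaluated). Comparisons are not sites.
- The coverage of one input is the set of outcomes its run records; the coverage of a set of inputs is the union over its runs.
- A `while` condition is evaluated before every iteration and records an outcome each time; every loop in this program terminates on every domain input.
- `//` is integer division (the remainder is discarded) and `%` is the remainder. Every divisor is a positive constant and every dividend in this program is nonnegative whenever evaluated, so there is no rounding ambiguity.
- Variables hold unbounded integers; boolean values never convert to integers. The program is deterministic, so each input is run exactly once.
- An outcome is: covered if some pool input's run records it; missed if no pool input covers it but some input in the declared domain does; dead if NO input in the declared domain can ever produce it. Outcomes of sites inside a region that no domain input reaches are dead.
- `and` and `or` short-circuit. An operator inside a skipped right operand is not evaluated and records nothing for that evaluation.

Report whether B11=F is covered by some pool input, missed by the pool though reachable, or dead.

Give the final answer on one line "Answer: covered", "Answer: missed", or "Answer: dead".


no pool input records B11=F
but domain input (g=0, m=2, s=2) does record it -> reachable, so missed
Answer: missed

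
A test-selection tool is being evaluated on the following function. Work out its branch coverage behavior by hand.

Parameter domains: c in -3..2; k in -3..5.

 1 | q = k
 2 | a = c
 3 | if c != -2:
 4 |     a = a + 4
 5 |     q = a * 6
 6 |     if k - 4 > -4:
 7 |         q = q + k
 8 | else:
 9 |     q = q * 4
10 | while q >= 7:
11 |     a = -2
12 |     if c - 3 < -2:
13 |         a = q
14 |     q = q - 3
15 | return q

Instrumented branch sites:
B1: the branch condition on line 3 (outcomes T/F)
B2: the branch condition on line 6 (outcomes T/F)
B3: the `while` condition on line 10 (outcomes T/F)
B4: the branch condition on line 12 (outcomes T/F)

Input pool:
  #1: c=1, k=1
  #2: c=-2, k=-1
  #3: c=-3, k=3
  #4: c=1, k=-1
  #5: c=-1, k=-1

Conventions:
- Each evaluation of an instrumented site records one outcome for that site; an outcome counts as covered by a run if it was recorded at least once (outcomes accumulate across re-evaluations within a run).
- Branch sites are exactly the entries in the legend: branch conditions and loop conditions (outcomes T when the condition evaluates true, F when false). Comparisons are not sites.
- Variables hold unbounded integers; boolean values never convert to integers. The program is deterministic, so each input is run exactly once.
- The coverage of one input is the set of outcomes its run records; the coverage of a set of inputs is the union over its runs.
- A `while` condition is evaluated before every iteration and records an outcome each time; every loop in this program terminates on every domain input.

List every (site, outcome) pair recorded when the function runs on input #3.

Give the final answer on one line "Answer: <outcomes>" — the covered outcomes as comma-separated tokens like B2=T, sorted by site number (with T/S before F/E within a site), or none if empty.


Simulating input #3 (c=-3, k=3) step by step:
  B1->T, B2->T, B3->T, B4->T, B3->F
collecting distinct outcomes: B1=T, B2=T, B3=T, B3=F, B4=T
Answer: B1=T, B2=T, B3=T, B3=F, B4=T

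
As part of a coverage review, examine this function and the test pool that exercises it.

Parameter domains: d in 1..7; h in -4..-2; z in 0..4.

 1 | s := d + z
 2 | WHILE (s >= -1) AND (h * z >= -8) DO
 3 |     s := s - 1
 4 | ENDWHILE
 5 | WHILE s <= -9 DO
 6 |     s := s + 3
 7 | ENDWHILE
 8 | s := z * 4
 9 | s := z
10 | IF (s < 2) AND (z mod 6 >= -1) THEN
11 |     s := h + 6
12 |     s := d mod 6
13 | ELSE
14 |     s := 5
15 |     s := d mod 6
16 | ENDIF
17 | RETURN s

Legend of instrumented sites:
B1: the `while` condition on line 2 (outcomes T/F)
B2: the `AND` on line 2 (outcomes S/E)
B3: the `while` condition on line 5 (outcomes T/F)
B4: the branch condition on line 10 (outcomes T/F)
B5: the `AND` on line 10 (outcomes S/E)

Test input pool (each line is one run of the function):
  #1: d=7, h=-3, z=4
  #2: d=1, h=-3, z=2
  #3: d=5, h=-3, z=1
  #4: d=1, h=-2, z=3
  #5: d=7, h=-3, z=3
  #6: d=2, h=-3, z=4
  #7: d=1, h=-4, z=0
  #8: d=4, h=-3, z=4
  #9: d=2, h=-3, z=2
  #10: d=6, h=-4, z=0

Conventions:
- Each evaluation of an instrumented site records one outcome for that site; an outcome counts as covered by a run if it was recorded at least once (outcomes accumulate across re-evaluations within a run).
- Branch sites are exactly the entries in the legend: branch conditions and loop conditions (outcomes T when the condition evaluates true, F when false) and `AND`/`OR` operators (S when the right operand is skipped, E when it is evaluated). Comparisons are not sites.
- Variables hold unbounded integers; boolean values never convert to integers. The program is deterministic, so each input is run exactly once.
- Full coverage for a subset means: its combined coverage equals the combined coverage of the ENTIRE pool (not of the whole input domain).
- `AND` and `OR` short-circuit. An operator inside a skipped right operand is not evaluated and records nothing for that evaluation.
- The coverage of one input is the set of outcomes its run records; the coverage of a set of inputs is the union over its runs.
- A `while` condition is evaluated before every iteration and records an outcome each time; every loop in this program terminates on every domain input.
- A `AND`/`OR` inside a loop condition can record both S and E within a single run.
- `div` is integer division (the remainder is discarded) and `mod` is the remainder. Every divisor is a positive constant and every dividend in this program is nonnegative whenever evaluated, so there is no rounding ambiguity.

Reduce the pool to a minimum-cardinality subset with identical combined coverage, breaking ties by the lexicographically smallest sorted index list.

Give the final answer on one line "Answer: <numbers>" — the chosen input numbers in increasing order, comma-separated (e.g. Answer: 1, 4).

input #1 (d=7, h=-3, z=4): covers B1=F, B2=E, B3=F, B4=F, B5=S
input #2 (d=1, h=-3, z=2): covers B1=T, B1=F, B2=S, B2=E, B3=F, B4=F, B5=S
input #3 (d=5, h=-3, z=1): covers B1=T, B1=F, B2=S, B2=E, B3=F, B4=T, B5=E
input #4 (d=1, h=-2, z=3): covers B1=T, B1=F, B2=S, B2=E, B3=F, B4=F, B5=S
input #5 (d=7, h=-3, z=3): covers B1=F, B2=E, B3=F, B4=F, B5=S
input #6 (d=2, h=-3, z=4): covers B1=F, B2=E, B3=F, B4=F, B5=S
input #7 (d=1, h=-4, z=0): covers B1=T, B1=F, B2=S, B2=E, B3=F, B4=T, B5=E
input #8 (d=4, h=-3, z=4): covers B1=F, B2=E, B3=F, B4=F, B5=S
input #9 (d=2, h=-3, z=2): covers B1=T, B1=F, B2=S, B2=E, B3=F, B4=F, B5=S
input #10 (d=6, h=-4, z=0): covers B1=T, B1=F, B2=S, B2=E, B3=F, B4=T, B5=E
union over all inputs: B1=T, B1=F, B2=S, B2=E, B3=F, B4=T, B4=F, B5=S, B5=E (9 outcomes)
no size-1 subset reaches all 9 outcomes (best union: 7/9)
size 2: inputs {1, 3} cover all 9 outcomes, and no lexicographically smaller subset of this size does

Answer: 1, 3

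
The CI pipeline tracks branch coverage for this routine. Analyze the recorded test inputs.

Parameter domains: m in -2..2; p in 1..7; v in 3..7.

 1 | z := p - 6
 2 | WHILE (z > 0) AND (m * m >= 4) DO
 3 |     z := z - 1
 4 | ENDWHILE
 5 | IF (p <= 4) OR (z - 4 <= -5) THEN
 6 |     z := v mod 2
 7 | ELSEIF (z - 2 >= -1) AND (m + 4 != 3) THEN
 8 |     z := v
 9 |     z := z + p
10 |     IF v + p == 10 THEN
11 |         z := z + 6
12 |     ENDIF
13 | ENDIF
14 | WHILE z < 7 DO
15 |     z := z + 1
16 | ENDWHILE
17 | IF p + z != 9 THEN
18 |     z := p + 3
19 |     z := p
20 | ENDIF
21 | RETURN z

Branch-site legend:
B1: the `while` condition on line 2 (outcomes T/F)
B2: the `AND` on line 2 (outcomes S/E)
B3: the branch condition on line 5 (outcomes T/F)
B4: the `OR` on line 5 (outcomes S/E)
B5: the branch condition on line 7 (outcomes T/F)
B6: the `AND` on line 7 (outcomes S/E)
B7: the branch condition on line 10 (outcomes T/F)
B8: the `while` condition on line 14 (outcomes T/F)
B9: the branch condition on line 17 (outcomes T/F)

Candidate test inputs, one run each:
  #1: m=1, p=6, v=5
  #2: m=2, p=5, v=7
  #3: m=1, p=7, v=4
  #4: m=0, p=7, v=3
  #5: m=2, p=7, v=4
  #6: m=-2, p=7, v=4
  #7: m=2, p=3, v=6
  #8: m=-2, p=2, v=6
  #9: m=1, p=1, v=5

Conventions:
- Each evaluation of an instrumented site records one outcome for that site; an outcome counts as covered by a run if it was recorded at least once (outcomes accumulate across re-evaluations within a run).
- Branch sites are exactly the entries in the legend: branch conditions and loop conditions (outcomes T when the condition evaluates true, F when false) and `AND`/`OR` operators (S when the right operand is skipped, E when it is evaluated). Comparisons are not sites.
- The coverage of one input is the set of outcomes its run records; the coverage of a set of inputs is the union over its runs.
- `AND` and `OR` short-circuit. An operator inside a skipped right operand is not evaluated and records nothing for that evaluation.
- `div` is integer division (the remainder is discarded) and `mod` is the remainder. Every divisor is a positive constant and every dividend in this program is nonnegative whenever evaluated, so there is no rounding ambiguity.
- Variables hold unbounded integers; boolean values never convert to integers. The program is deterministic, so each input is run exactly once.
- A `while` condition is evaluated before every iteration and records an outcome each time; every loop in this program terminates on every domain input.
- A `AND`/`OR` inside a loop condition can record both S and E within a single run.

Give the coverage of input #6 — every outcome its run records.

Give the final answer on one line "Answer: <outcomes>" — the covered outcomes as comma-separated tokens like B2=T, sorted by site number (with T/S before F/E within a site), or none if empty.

Simulating input #6 (m=-2, p=7, v=4) step by step:
  B2->E, B1->T, B2->S, B1->F, B4->E, B3->F, B6->S, B5->F, B8->T, B8->T
  B8->T, B8->T, B8->T, B8->T, B8->T, B8->F, B9->T
distinct outcomes covered: B1=T, B1=F, B2=S, B2=E, B3=F, B4=E, B5=F, B6=S, B8=T, B8=F, B9=T

Answer: B1=T, B1=F, B2=S, B2=E, B3=F, B4=E, B5=F, B6=S, B8=T, B8=F, B9=T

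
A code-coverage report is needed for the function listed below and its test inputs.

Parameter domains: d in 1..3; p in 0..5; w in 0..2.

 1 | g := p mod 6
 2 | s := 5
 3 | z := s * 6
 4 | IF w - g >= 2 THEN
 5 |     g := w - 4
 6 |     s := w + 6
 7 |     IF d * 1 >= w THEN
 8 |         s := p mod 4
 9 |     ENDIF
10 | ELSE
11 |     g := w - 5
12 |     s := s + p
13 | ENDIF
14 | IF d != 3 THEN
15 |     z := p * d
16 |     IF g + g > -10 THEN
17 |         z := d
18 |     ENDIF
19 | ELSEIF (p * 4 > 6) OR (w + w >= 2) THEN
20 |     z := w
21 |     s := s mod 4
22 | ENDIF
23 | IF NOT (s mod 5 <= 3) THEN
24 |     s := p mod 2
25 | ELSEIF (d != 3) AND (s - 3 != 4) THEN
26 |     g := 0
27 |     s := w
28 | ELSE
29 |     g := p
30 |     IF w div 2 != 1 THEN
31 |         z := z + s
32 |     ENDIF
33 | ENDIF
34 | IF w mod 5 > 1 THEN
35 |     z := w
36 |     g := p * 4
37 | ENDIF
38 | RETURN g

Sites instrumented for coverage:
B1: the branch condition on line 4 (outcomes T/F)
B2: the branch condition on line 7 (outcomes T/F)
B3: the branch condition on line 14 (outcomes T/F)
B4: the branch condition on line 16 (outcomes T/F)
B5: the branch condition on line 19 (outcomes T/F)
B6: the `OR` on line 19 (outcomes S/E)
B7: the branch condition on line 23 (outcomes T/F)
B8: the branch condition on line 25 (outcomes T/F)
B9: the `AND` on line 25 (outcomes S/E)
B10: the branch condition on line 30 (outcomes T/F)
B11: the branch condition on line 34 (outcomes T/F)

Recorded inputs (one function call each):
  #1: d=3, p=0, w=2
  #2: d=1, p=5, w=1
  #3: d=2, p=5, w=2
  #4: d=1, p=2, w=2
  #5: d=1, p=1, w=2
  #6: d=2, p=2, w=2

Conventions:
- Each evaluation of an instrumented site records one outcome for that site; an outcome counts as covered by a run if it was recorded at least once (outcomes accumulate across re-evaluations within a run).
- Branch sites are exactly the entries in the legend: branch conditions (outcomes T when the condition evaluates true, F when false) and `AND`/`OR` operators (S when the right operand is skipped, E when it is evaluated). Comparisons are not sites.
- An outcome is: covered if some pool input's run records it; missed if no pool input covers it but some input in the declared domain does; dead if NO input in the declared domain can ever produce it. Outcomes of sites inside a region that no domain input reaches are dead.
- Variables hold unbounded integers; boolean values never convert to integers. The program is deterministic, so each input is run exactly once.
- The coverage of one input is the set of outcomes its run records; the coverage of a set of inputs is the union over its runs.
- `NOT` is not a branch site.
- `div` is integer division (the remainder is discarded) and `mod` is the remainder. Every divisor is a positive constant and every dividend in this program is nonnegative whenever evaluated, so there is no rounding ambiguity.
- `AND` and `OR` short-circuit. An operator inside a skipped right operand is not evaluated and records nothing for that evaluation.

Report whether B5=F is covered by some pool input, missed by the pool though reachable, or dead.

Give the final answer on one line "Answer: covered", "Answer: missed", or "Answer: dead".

no pool input records B5=F
but domain input (d=3, p=0, w=0) does record it -> reachable, so missed

Answer: missed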